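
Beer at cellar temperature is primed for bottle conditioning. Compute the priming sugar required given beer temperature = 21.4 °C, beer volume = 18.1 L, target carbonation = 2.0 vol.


residual = 14.695·(0.01821 + 0.09011·e^(−0.04·T));  sugar = (target − residual)·4.0·V
residual = 14.695·(0.01821 + 0.09011·e^(−0.04·21.4)) = 0.8302
sugar = (2.0 − 0.8302)·4.0·18.1

84.6951 g


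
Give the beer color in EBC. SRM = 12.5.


EBC = SRM · 1.97
EBC = 12.5 · 1.97

24.6250 EBC


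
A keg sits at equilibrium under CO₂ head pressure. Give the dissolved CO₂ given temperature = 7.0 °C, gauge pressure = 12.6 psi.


vols = (P + 14.695)·(0.01821 + 0.09011·e^(−0.04·T))
vols = (12.6 + 14.695)·(0.01821 + 0.09011·e^(−0.04·7.0))

2.3559 volumes


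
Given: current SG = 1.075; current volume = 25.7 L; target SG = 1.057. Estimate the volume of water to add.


V_water = V·((SG_curr − 1)/(SG_target − 1) − 1)
V_water = 25.7·((1.075 − 1)/(1.057 − 1) − 1)

8.1158 L


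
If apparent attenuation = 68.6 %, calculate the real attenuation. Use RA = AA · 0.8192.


RA = 68.6 · 0.8192

56.1971 %


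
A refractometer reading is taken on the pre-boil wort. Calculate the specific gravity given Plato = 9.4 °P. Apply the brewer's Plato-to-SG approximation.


SG = 259/(259 − P)
SG = 259/(259 − 9.4)

1.0377


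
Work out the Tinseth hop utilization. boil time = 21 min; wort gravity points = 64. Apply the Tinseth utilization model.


U = 1.65·0.000125^(GP/1000) · (1 − e^(−0.04·t))/4.15
bigness = 1.65·0.000125^(64/1000) = 0.9283
boil_factor = (1 − e^(−0.04·21))/4.15 = 0.1369
U = 0.9283 · 0.1369

0.1271


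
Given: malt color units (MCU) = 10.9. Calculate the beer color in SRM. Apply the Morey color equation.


SRM = 1.4922 · MCU^0.6859
SRM = 1.4922 · 10.9^0.6859

7.6806 SRM


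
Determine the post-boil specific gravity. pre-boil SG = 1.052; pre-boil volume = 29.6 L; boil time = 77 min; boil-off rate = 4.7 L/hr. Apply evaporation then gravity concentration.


V_post = V_pre − rate·(t/60);  SG_post = 1 + (SG_pre−1)·V_pre/V_post
V_post = 29.6 − 4.7·(77/60) = 23.5683
SG_post = 1 + (1.052 − 1)·29.6/23.5683

1.0653


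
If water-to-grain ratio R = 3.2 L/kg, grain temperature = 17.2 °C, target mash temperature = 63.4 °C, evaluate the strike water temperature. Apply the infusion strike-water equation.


T_strike = (0.41/R)·(T_mash − T_grain) + T_mash
T_strike = (0.41/3.2)·(63.4 − 17.2) + 63.4

69.3194 °C


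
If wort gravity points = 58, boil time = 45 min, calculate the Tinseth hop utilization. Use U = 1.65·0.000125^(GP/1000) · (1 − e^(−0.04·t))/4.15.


bigness = 1.65·0.000125^(58/1000) = 0.9797
boil_factor = (1 − e^(−0.04·45))/4.15 = 0.2011
U = 0.9797 · 0.2011

0.1971


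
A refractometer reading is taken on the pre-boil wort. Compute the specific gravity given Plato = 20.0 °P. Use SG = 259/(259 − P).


SG = 259/(259 − 20.0)

1.0837


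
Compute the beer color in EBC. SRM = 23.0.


EBC = SRM · 1.97
EBC = 23.0 · 1.97

45.3100 EBC


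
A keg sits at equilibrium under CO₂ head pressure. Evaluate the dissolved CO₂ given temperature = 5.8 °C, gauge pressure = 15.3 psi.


vols = (P + 14.695)·(0.01821 + 0.09011·e^(−0.04·T))
vols = (15.3 + 14.695)·(0.01821 + 0.09011·e^(−0.04·5.8))

2.6894 volumes


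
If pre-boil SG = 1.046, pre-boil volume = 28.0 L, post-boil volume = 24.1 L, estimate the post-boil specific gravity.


SG_post = 1 + (SG_pre − 1)·V_pre/V_post
pts_pre = (1.046 − 1)·1000 = 46.0000
pts_post = 46.0000·28.0/24.1 = 53.4440
SG_post = 1 + 53.4440/1000

1.0534


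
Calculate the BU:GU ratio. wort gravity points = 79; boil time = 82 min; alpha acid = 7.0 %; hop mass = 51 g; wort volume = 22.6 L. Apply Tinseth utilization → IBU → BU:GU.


U = 1.65·0.000125^(GP/1000)·(1−e^(−0.04t))/4.15;  IBU = (α/100)·m·U·1000/V;  BU:GU = IBU/GP
U = 1.65·0.000125^(79/1000)·(1−e^(−0.04·82))/4.15 = 0.1881
IBU = (7.0/100)·51·0.1881·1000/22.6 = 29.7163
BU:GU = 29.7163/79

0.3762


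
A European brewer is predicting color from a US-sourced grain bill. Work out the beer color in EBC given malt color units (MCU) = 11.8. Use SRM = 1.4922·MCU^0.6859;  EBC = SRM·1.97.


SRM = 1.4922·11.8^0.6859 = 8.1102
EBC = 8.1102·1.97

15.9771 EBC


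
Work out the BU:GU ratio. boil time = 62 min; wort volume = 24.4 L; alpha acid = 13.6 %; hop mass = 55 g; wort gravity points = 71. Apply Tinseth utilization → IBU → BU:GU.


U = 1.65·0.000125^(GP/1000)·(1−e^(−0.04t))/4.15;  IBU = (α/100)·m·U·1000/V;  BU:GU = IBU/GP
U = 1.65·0.000125^(71/1000)·(1−e^(−0.04·62))/4.15 = 0.1925
IBU = (13.6/100)·55·0.1925·1000/24.4 = 58.9991
BU:GU = 58.9991/71

0.8310


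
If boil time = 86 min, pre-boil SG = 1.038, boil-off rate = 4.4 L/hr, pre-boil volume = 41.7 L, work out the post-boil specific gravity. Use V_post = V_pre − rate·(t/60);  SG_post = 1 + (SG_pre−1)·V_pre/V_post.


V_post = 41.7 − 4.4·(86/60) = 35.3933
SG_post = 1 + (1.038 − 1)·41.7/35.3933

1.0448


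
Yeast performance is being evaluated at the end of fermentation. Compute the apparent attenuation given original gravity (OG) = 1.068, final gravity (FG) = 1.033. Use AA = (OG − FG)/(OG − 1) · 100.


AA = (1.068 − 1.033)/(1.068 − 1) · 100

51.4706 %


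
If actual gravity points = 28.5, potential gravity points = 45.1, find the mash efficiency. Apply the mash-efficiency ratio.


efficiency = actual / potential × 100
efficiency = 28.5 / 45.1 × 100

63.1929 %


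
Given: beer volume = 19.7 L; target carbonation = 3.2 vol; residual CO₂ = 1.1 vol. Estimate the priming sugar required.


sugar = (target − residual)·4.0·V
sugar = (3.2 − 1.1)·4.0·19.7

165.4800 g


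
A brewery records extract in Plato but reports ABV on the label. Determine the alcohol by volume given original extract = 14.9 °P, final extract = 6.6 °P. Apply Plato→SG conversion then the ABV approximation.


SG = 259/(259 − P);  ABV = (OG − FG)·131.25
OG = 259/(259 − 14.9) = 1.0610
FG = 259/(259 − 6.6) = 1.0261
ABV = (1.0610 − 1.0261)·131.25

4.5795 % ABV


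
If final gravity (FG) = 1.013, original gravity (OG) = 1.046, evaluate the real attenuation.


AA = (OG−FG)/(OG−1)·100;  RA = AA·0.8192
AA = (1.046 − 1.013)/(1.046 − 1)·100 = 71.7391
RA = 71.7391·0.8192

58.7687 %


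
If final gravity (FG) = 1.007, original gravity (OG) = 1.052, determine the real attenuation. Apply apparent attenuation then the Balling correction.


AA = (OG−FG)/(OG−1)·100;  RA = AA·0.8192
AA = (1.052 − 1.007)/(1.052 − 1)·100 = 86.5385
RA = 86.5385·0.8192

70.8923 %


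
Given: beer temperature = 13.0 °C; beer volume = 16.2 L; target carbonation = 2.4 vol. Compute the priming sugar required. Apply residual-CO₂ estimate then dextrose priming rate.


residual = 14.695·(0.01821 + 0.09011·e^(−0.04·T));  sugar = (target − residual)·4.0·V
residual = 14.695·(0.01821 + 0.09011·e^(−0.04·13.0)) = 1.0548
sugar = (2.4 − 1.0548)·4.0·16.2

87.1664 g


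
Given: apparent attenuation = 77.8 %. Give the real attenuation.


RA = AA · 0.8192
RA = 77.8 · 0.8192

63.7338 %


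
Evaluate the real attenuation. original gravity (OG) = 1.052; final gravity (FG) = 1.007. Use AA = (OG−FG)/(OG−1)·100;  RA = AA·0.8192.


AA = (1.052 − 1.007)/(1.052 − 1)·100 = 86.5385
RA = 86.5385·0.8192

70.8923 %


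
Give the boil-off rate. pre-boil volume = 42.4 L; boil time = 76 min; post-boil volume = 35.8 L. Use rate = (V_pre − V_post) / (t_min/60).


rate = (42.4 − 35.8) / (76/60)

5.2105 L/hr


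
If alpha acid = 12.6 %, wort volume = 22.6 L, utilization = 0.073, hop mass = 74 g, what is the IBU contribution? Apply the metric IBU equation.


IBU = (α/100)·mass·U·1000 / V
IBU = (12.6/100)·74·0.073·1000 / 22.6

30.1173 IBU


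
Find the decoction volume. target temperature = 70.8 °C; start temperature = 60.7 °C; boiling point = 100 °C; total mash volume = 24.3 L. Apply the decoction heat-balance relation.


V_dec = V_total·(T_target − T_start)/(T_boil − T_start)
V_dec = 24.3·(70.8 − 60.7)/(100 − 60.7)

6.2450 L


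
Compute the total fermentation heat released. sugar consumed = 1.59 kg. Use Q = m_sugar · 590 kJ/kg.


Q = 1.59 · 590

938.1000 kJ


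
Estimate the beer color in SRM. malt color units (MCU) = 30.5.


SRM = 1.4922 · MCU^0.6859
SRM = 1.4922 · 30.5^0.6859

15.5564 SRM


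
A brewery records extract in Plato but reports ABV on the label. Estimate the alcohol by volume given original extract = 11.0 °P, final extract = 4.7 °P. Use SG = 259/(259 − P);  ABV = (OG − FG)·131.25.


OG = 259/(259 − 11.0) = 1.0444
FG = 259/(259 − 4.7) = 1.0185
ABV = (1.0444 − 1.0185)·131.25

3.3958 % ABV


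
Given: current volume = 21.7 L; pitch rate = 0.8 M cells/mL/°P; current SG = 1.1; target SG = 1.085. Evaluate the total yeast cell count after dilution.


V_w = V·((SG_c−1)/(SG_t−1)−1);  °P = 259 − 259/SG_t;  cells = rate·(V+V_w)·°P
V_w = 21.7·((1.1−1)/(1.085−1)−1) = 3.8294
V_final = 21.7 + 3.8294 = 25.5294
°P = 259 − 259/1.085 = 20.2903
cells = 0.8·25.5294·20.2903

414.4000 billion cells


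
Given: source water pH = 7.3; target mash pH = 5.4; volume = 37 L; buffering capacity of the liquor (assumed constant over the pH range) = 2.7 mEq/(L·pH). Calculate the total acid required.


acid = buffering capacity · (pH_source − pH_target) · V
acid = 2.7 · (7.3 − 5.4) · 37

189.8100 mEq


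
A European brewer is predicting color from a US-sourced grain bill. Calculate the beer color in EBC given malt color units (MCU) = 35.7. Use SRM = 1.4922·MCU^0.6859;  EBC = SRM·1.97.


SRM = 1.4922·35.7^0.6859 = 17.3301
EBC = 17.3301·1.97

34.1404 EBC


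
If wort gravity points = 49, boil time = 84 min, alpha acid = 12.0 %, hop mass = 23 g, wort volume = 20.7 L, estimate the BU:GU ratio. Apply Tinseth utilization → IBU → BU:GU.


U = 1.65·0.000125^(GP/1000)·(1−e^(−0.04t))/4.15;  IBU = (α/100)·m·U·1000/V;  BU:GU = IBU/GP
U = 1.65·0.000125^(49/1000)·(1−e^(−0.04·84))/4.15 = 0.2471
IBU = (12.0/100)·23·0.2471·1000/20.7 = 32.9435
BU:GU = 32.9435/49

0.6723


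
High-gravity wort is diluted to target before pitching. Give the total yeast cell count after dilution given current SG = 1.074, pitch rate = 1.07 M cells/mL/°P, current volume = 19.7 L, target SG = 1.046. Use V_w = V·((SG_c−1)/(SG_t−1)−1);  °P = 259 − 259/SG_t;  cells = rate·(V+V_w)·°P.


V_w = 19.7·((1.074−1)/(1.046−1)−1) = 11.9913
V_final = 19.7 + 11.9913 = 31.6913
°P = 259 − 259/1.046 = 11.3901
cells = 1.07·31.6913·11.3901

386.2334 billion cells


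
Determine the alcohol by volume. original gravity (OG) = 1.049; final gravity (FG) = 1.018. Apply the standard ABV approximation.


ABV = (OG − FG) · 131.25
ABV = (1.049 − 1.018) · 131.25

4.0687 % ABV


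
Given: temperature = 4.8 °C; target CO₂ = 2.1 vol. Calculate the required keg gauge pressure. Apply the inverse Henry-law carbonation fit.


psi = vols/(0.01821 + 0.09011·e^(−0.04·T)) − 14.695
psi = 2.1/(0.01821 + 0.09011·e^(−0.04·4.8)) − 14.695

7.9885 psi


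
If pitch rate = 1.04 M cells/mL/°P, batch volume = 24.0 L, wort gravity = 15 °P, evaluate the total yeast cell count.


cells (billions) = rate · V_L · °P
cells = 1.04 · 24.0 · 15

374.4000 billion cells


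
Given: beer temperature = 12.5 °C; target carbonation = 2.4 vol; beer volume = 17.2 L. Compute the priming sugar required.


residual = 14.695·(0.01821 + 0.09011·e^(−0.04·T));  sugar = (target − residual)·4.0·V
residual = 14.695·(0.01821 + 0.09011·e^(−0.04·12.5)) = 1.0707
sugar = (2.4 − 1.0707)·4.0·17.2

91.4528 g


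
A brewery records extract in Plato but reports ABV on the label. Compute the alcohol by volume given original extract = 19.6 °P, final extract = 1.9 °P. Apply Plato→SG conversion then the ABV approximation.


SG = 259/(259 − P);  ABV = (OG − FG)·131.25
OG = 259/(259 − 19.6) = 1.0819
FG = 259/(259 − 1.9) = 1.0074
ABV = (1.0819 − 1.0074)·131.25

9.7757 % ABV


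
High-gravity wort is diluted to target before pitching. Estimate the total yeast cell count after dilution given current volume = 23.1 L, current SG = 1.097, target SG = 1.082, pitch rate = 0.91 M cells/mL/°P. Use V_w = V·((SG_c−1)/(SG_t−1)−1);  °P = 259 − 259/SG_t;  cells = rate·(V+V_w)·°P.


V_w = 23.1·((1.097−1)/(1.082−1)−1) = 4.2256
V_final = 23.1 + 4.2256 = 27.3256
°P = 259 − 259/1.082 = 19.6285
cells = 0.91·27.3256·19.6285

488.0874 billion cells


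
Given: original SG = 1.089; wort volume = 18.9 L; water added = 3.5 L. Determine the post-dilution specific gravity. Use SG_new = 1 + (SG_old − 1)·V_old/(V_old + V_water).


pts = (1.089 − 1)·1000·18.9/(18.9 + 3.5) = 75.0937
SG_new = 1 + 75.0937/1000

1.0751


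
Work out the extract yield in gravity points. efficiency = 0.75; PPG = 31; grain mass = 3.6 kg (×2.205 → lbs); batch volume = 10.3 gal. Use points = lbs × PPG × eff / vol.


lbs = 3.6 × 2.205 = 7.9380
points = 7.9380 × 31 × 0.75 / 10.3

17.9183 points


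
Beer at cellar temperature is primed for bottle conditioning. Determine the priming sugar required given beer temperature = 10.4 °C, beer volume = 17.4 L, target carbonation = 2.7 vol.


residual = 14.695·(0.01821 + 0.09011·e^(−0.04·T));  sugar = (target − residual)·4.0·V
residual = 14.695·(0.01821 + 0.09011·e^(−0.04·10.4)) = 1.1411
sugar = (2.7 − 1.1411)·4.0·17.4

108.4979 g


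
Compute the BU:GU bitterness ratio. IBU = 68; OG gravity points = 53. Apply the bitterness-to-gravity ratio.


BU:GU = IBU / OG_points
BU:GU = 68 / 53

1.2830


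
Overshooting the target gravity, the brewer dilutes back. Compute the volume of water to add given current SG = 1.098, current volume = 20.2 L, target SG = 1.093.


V_water = V·((SG_curr − 1)/(SG_target − 1) − 1)
V_water = 20.2·((1.098 − 1)/(1.093 − 1) − 1)

1.0860 L


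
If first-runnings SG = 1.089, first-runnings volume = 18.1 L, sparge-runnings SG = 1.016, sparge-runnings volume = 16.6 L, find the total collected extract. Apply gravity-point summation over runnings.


total = Σ (SG_i − 1)·1000·V_i
first = (1.089 − 1)·1000·18.1 = 1610.9000
sparge = (1.016 − 1)·1000·16.6 = 265.6000
total = 1610.9000 + 265.6000

1876.5000 gravity·L


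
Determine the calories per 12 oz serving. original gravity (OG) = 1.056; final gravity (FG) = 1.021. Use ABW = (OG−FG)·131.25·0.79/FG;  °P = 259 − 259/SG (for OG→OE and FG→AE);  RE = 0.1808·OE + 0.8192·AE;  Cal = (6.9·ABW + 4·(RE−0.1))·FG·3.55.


ABW = (1.056 − 1.021)·131.25·0.79/1.021 = 3.5544
OE = 259 − 259/1.056 = 13.7348 °P
AE = 259 − 259/1.021 = 5.3271 °P
RE = 0.1808·13.7348 + 0.8192·5.3271 = 6.8472 °P
Cal = (6.9·3.5544 + 4·(6.8472−0.1))·1.021·3.55

186.7168 kcal


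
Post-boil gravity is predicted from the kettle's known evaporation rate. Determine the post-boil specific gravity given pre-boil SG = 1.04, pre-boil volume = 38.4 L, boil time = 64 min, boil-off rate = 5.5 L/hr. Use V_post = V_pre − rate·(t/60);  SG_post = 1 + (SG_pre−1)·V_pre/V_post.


V_post = 38.4 − 5.5·(64/60) = 32.5333
SG_post = 1 + (1.04 − 1)·38.4/32.5333

1.0472


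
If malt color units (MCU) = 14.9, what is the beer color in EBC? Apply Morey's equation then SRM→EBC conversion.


SRM = 1.4922·MCU^0.6859;  EBC = SRM·1.97
SRM = 1.4922·14.9^0.6859 = 9.5173
EBC = 9.5173·1.97

18.7492 EBC


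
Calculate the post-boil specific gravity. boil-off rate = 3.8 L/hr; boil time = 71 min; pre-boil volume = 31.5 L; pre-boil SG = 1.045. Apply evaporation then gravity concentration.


V_post = V_pre − rate·(t/60);  SG_post = 1 + (SG_pre−1)·V_pre/V_post
V_post = 31.5 − 3.8·(71/60) = 27.0033
SG_post = 1 + (1.045 − 1)·31.5/27.0033

1.0525


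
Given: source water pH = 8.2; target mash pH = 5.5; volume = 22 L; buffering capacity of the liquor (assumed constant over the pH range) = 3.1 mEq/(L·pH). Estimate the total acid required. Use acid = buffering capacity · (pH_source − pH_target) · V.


acid = 3.1 · (8.2 − 5.5) · 22

184.1400 mEq


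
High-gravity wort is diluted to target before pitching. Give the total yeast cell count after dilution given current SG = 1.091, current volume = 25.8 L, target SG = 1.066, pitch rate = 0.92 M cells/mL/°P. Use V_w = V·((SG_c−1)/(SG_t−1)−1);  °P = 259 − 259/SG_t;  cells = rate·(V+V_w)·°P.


V_w = 25.8·((1.091−1)/(1.066−1)−1) = 9.7727
V_final = 25.8 + 9.7727 = 35.5727
°P = 259 − 259/1.066 = 16.0356
cells = 0.92·35.5727·16.0356

524.7972 billion cells


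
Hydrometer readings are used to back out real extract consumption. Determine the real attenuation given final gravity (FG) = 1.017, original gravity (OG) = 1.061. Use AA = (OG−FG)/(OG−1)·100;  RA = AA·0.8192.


AA = (1.061 − 1.017)/(1.061 − 1)·100 = 72.1311
RA = 72.1311·0.8192

59.0898 %


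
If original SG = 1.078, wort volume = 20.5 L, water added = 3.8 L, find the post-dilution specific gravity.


SG_new = 1 + (SG_old − 1)·V_old/(V_old + V_water)
pts = (1.078 − 1)·1000·20.5/(20.5 + 3.8) = 65.8025
SG_new = 1 + 65.8025/1000

1.0658


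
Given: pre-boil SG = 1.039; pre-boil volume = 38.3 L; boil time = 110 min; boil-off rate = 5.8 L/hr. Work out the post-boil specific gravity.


V_post = V_pre − rate·(t/60);  SG_post = 1 + (SG_pre−1)·V_pre/V_post
V_post = 38.3 − 5.8·(110/60) = 27.6667
SG_post = 1 + (1.039 − 1)·38.3/27.6667

1.0540


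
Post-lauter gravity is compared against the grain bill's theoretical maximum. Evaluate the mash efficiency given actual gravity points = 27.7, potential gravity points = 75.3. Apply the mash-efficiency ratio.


efficiency = actual / potential × 100
efficiency = 27.7 / 75.3 × 100

36.7862 %


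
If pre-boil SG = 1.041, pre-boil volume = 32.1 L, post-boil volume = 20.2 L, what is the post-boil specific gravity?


SG_post = 1 + (SG_pre − 1)·V_pre/V_post
pts_pre = (1.041 − 1)·1000 = 41.0000
pts_post = 41.0000·32.1/20.2 = 65.1535
SG_post = 1 + 65.1535/1000

1.0652


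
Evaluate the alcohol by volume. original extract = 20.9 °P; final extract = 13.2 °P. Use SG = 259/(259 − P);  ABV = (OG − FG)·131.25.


OG = 259/(259 − 20.9) = 1.0878
FG = 259/(259 − 13.2) = 1.0537
ABV = (1.0878 − 1.0537)·131.25

4.4725 % ABV


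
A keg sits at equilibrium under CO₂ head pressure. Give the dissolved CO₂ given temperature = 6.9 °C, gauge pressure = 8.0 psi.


vols = (P + 14.695)·(0.01821 + 0.09011·e^(−0.04·T))
vols = (8.0 + 14.695)·(0.01821 + 0.09011·e^(−0.04·6.9))

1.9651 volumes


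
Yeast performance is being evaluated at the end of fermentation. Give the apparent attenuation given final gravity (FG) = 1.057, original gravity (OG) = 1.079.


AA = (OG − FG)/(OG − 1) · 100
AA = (1.079 − 1.057)/(1.079 − 1) · 100

27.8481 %


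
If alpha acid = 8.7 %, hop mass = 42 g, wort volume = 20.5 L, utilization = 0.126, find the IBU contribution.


IBU = (α/100)·mass·U·1000 / V
IBU = (8.7/100)·42·0.126·1000 / 20.5

22.4587 IBU


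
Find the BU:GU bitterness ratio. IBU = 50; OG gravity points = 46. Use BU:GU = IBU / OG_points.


BU:GU = 50 / 46

1.0870


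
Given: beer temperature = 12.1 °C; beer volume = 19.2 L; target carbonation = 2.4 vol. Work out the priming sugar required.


residual = 14.695·(0.01821 + 0.09011·e^(−0.04·T));  sugar = (target − residual)·4.0·V
residual = 14.695·(0.01821 + 0.09011·e^(−0.04·12.1)) = 1.0837
sugar = (2.4 − 1.0837)·4.0·19.2

101.0921 g


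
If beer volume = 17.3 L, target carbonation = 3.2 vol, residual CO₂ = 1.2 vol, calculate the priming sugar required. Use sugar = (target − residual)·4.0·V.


sugar = (3.2 − 1.2)·4.0·17.3

138.4000 g


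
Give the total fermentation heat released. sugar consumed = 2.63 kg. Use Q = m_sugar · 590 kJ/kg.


Q = 2.63 · 590

1551.7000 kJ


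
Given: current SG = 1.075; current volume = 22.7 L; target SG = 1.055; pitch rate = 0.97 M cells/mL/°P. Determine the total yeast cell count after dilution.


V_w = V·((SG_c−1)/(SG_t−1)−1);  °P = 259 − 259/SG_t;  cells = rate·(V+V_w)·°P
V_w = 22.7·((1.075−1)/(1.055−1)−1) = 8.2545
V_final = 22.7 + 8.2545 = 30.9545
°P = 259 − 259/1.055 = 13.5024
cells = 0.97·30.9545·13.5024

405.4209 billion cells


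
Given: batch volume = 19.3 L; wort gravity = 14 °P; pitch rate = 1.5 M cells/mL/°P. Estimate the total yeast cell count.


cells (billions) = rate · V_L · °P
cells = 1.5 · 19.3 · 14

405.3000 billion cells


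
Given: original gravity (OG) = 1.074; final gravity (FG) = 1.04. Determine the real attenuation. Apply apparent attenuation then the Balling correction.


AA = (OG−FG)/(OG−1)·100;  RA = AA·0.8192
AA = (1.074 − 1.04)/(1.074 − 1)·100 = 45.9459
RA = 45.9459·0.8192

37.6389 %


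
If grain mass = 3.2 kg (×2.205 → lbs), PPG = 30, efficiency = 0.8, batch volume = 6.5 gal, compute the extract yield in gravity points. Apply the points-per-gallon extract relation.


points = lbs × PPG × eff / vol
lbs = 3.2 × 2.205 = 7.0560
points = 7.0560 × 30 × 0.8 / 6.5

26.0529 points


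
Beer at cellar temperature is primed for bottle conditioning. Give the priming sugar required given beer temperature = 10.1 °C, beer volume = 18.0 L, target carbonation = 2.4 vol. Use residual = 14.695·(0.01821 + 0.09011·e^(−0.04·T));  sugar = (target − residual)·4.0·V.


residual = 14.695·(0.01821 + 0.09011·e^(−0.04·10.1)) = 1.1517
sugar = (2.4 − 1.1517)·4.0·18.0

89.8799 g


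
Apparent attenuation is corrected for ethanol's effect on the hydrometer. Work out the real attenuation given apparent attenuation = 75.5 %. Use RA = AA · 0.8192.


RA = 75.5 · 0.8192

61.8496 %


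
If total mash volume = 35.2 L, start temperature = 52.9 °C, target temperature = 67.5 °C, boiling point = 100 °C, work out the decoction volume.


V_dec = V_total·(T_target − T_start)/(T_boil − T_start)
V_dec = 35.2·(67.5 − 52.9)/(100 − 52.9)

10.9113 L


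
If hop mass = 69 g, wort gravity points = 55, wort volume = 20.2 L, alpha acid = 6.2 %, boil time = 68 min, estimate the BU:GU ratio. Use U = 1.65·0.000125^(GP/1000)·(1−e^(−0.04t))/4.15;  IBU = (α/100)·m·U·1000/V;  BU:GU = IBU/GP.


U = 1.65·0.000125^(55/1000)·(1−e^(−0.04·68))/4.15 = 0.2266
IBU = (6.2/100)·69·0.2266·1000/20.2 = 47.9800
BU:GU = 47.9800/55

0.8724


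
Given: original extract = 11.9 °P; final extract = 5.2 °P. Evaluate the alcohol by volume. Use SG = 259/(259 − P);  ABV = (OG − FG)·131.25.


OG = 259/(259 − 11.9) = 1.0482
FG = 259/(259 − 5.2) = 1.0205
ABV = (1.0482 − 1.0205)·131.25

3.6317 % ABV


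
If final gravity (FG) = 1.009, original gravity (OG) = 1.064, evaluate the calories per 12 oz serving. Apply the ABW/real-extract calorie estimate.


ABW = (OG−FG)·131.25·0.79/FG;  °P = 259 − 259/SG (for OG→OE and FG→AE);  RE = 0.1808·OE + 0.8192·AE;  Cal = (6.9·ABW + 4·(RE−0.1))·FG·3.55
ABW = (1.064 − 1.009)·131.25·0.79/1.009 = 5.6519
OE = 259 − 259/1.064 = 15.5789 °P
AE = 259 − 259/1.009 = 2.3102 °P
RE = 0.1808·15.5789 + 0.8192·2.3102 = 4.7092 °P
Cal = (6.9·5.6519 + 4·(4.7092−0.1))·1.009·3.55

205.7300 kcal


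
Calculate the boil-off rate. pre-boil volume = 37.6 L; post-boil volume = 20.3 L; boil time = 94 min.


rate = (V_pre − V_post) / (t_min/60)
rate = (37.6 − 20.3) / (94/60)

11.0426 L/hr


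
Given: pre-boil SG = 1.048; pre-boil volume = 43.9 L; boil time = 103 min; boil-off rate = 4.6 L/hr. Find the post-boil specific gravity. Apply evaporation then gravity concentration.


V_post = V_pre − rate·(t/60);  SG_post = 1 + (SG_pre−1)·V_pre/V_post
V_post = 43.9 − 4.6·(103/60) = 36.0033
SG_post = 1 + (1.048 − 1)·43.9/36.0033

1.0585


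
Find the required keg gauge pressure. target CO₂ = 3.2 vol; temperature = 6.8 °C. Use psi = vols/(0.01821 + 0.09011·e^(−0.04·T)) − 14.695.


psi = 3.2/(0.01821 + 0.09011·e^(−0.04·6.8)) − 14.695

22.1456 psi


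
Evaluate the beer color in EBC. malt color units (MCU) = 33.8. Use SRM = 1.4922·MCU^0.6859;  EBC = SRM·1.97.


SRM = 1.4922·33.8^0.6859 = 16.6921
EBC = 16.6921·1.97

32.8834 EBC


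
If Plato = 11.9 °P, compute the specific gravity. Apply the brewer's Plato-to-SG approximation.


SG = 259/(259 − P)
SG = 259/(259 − 11.9)

1.0482


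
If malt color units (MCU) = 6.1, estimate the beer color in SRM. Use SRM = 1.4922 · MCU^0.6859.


SRM = 1.4922 · 6.1^0.6859

5.1580 SRM


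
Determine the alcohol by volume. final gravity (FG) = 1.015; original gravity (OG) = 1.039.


ABV = (OG − FG) · 131.25
ABV = (1.039 − 1.015) · 131.25

3.1500 % ABV


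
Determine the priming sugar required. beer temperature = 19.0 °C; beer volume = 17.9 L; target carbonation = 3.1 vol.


residual = 14.695·(0.01821 + 0.09011·e^(−0.04·T));  sugar = (target − residual)·4.0·V
residual = 14.695·(0.01821 + 0.09011·e^(−0.04·19.0)) = 0.8869
sugar = (3.1 − 0.8869)·4.0·17.9

158.4605 g


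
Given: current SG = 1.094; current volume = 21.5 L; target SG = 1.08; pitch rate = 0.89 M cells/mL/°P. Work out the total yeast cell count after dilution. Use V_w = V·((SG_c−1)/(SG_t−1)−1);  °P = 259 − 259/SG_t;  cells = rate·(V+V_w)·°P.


V_w = 21.5·((1.094−1)/(1.08−1)−1) = 3.7625
V_final = 21.5 + 3.7625 = 25.2625
°P = 259 − 259/1.08 = 19.1852
cells = 0.89·25.2625·19.1852

431.3525 billion cells


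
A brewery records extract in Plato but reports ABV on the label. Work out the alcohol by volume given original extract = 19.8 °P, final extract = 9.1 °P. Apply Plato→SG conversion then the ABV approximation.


SG = 259/(259 − P);  ABV = (OG − FG)·131.25
OG = 259/(259 − 19.8) = 1.0828
FG = 259/(259 − 9.1) = 1.0364
ABV = (1.0828 − 1.0364)·131.25

6.0849 % ABV


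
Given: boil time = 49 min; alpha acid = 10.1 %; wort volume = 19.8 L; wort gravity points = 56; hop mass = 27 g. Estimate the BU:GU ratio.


U = 1.65·0.000125^(GP/1000)·(1−e^(−0.04t))/4.15;  IBU = (α/100)·m·U·1000/V;  BU:GU = IBU/GP
U = 1.65·0.000125^(56/1000)·(1−e^(−0.04·49))/4.15 = 0.2065
IBU = (10.1/100)·27·0.2065·1000/19.8 = 28.4412
BU:GU = 28.4412/56

0.5079


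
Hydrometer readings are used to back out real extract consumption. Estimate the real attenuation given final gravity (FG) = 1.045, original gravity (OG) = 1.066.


AA = (OG−FG)/(OG−1)·100;  RA = AA·0.8192
AA = (1.066 − 1.045)/(1.066 − 1)·100 = 31.8182
RA = 31.8182·0.8192

26.0655 %


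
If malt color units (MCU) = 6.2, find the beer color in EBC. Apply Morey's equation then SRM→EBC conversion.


SRM = 1.4922·MCU^0.6859;  EBC = SRM·1.97
SRM = 1.4922·6.2^0.6859 = 5.2159
EBC = 5.2159·1.97

10.2753 EBC


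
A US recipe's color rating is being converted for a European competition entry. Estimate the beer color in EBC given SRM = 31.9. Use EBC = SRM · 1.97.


EBC = 31.9 · 1.97

62.8430 EBC


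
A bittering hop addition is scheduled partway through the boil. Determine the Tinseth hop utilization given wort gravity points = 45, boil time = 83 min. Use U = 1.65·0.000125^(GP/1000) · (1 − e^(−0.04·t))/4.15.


bigness = 1.65·0.000125^(45/1000) = 1.1011
boil_factor = (1 − e^(−0.04·83))/4.15 = 0.2323
U = 1.1011 · 0.2323

0.2557


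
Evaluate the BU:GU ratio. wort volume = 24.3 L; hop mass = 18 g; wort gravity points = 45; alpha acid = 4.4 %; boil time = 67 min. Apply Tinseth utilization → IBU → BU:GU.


U = 1.65·0.000125^(GP/1000)·(1−e^(−0.04t))/4.15;  IBU = (α/100)·m·U·1000/V;  BU:GU = IBU/GP
U = 1.65·0.000125^(45/1000)·(1−e^(−0.04·67))/4.15 = 0.2471
IBU = (4.4/100)·18·0.2471·1000/24.3 = 8.0551
BU:GU = 8.0551/45

0.1790


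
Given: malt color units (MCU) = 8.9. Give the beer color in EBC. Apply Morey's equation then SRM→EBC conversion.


SRM = 1.4922·MCU^0.6859;  EBC = SRM·1.97
SRM = 1.4922·8.9^0.6859 = 6.6836
EBC = 6.6836·1.97

13.1668 EBC


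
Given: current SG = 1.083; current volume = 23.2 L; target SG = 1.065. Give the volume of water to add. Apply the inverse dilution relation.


V_water = V·((SG_curr − 1)/(SG_target − 1) − 1)
V_water = 23.2·((1.083 − 1)/(1.065 − 1) − 1)

6.4246 L


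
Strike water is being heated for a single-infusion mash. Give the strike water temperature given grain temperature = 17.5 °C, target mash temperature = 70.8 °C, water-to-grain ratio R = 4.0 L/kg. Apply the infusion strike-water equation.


T_strike = (0.41/R)·(T_mash − T_grain) + T_mash
T_strike = (0.41/4.0)·(70.8 − 17.5) + 70.8

76.2632 °C


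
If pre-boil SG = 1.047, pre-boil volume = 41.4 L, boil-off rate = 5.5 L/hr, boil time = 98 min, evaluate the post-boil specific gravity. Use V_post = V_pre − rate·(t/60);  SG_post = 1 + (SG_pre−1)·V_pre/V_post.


V_post = 41.4 − 5.5·(98/60) = 32.4167
SG_post = 1 + (1.047 − 1)·41.4/32.4167

1.0600


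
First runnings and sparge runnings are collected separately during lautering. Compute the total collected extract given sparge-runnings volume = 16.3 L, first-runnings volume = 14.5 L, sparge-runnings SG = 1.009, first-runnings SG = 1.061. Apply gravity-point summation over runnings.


total = Σ (SG_i − 1)·1000·V_i
first = (1.061 − 1)·1000·14.5 = 884.5000
sparge = (1.009 − 1)·1000·16.3 = 146.7000
total = 884.5000 + 146.7000

1031.2000 gravity·L


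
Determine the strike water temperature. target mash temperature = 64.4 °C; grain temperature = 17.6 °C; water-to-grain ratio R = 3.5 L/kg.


T_strike = (0.41/R)·(T_mash − T_grain) + T_mash
T_strike = (0.41/3.5)·(64.4 − 17.6) + 64.4

69.8823 °C


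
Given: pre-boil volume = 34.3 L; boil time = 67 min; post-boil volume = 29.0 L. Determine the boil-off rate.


rate = (V_pre − V_post) / (t_min/60)
rate = (34.3 − 29.0) / (67/60)

4.7463 L/hr


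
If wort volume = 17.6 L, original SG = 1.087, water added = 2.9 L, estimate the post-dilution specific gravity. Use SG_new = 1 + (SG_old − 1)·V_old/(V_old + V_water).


pts = (1.087 − 1)·1000·17.6/(17.6 + 2.9) = 74.6927
SG_new = 1 + 74.6927/1000

1.0747


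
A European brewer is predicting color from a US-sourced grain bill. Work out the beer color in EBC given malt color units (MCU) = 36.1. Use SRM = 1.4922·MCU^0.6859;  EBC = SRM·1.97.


SRM = 1.4922·36.1^0.6859 = 17.4631
EBC = 17.4631·1.97

34.4023 EBC


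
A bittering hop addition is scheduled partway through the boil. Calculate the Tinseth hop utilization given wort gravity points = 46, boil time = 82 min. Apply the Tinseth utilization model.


U = 1.65·0.000125^(GP/1000) · (1 − e^(−0.04·t))/4.15
bigness = 1.65·0.000125^(46/1000) = 1.0913
boil_factor = (1 − e^(−0.04·82))/4.15 = 0.2319
U = 1.0913 · 0.2319

0.2531


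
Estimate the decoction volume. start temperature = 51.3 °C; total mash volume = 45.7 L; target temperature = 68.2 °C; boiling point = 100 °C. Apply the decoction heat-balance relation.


V_dec = V_total·(T_target − T_start)/(T_boil − T_start)
V_dec = 45.7·(68.2 − 51.3)/(100 − 51.3)

15.8589 L


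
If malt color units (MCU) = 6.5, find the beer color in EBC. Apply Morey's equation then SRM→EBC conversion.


SRM = 1.4922·MCU^0.6859;  EBC = SRM·1.97
SRM = 1.4922·6.5^0.6859 = 5.3877
EBC = 5.3877·1.97

10.6138 EBC


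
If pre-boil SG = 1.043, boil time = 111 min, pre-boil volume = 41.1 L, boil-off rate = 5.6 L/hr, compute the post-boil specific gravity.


V_post = V_pre − rate·(t/60);  SG_post = 1 + (SG_pre−1)·V_pre/V_post
V_post = 41.1 − 5.6·(111/60) = 30.7400
SG_post = 1 + (1.043 − 1)·41.1/30.7400

1.0575


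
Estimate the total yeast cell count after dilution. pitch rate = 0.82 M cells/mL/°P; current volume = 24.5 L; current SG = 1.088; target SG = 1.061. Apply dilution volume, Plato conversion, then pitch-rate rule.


V_w = V·((SG_c−1)/(SG_t−1)−1);  °P = 259 − 259/SG_t;  cells = rate·(V+V_w)·°P
V_w = 24.5·((1.088−1)/(1.061−1)−1) = 10.8443
V_final = 24.5 + 10.8443 = 35.3443
°P = 259 − 259/1.061 = 14.8907
cells = 0.82·35.3443·14.8907

431.5658 billion cells


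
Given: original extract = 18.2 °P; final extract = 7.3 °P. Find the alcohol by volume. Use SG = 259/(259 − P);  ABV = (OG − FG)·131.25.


OG = 259/(259 − 18.2) = 1.0756
FG = 259/(259 − 7.3) = 1.0290
ABV = (1.0756 − 1.0290)·131.25

6.1134 % ABV


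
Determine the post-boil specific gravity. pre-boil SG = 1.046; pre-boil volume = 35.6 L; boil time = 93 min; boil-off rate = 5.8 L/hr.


V_post = V_pre − rate·(t/60);  SG_post = 1 + (SG_pre−1)·V_pre/V_post
V_post = 35.6 − 5.8·(93/60) = 26.6100
SG_post = 1 + (1.046 − 1)·35.6/26.6100

1.0615


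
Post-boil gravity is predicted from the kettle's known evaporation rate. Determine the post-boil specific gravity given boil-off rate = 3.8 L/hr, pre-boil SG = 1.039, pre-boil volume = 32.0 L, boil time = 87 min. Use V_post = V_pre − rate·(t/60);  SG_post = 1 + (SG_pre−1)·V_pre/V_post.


V_post = 32.0 − 3.8·(87/60) = 26.4900
SG_post = 1 + (1.039 − 1)·32.0/26.4900

1.0471


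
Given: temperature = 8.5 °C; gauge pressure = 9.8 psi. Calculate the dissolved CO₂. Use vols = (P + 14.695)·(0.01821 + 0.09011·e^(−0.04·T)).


vols = (9.8 + 14.695)·(0.01821 + 0.09011·e^(−0.04·8.5))

2.0171 volumes


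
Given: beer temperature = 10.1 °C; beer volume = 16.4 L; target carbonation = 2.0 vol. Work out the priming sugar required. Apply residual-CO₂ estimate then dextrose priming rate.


residual = 14.695·(0.01821 + 0.09011·e^(−0.04·T));  sugar = (target − residual)·4.0·V
residual = 14.695·(0.01821 + 0.09011·e^(−0.04·10.1)) = 1.1517
sugar = (2.0 − 1.1517)·4.0·16.4

55.6506 g


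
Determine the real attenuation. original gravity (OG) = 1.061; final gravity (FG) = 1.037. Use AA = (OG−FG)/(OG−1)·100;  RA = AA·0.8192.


AA = (1.061 − 1.037)/(1.061 − 1)·100 = 39.3443
RA = 39.3443·0.8192

32.2308 %


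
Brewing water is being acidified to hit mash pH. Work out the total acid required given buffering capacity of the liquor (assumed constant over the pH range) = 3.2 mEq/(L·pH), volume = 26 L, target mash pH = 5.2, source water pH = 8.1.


acid = buffering capacity · (pH_source − pH_target) · V
acid = 3.2 · (8.1 − 5.2) · 26

241.2800 mEq


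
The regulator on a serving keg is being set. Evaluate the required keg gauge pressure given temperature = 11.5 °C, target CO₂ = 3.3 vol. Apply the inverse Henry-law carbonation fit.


psi = vols/(0.01821 + 0.09011·e^(−0.04·T)) − 14.695
psi = 3.3/(0.01821 + 0.09011·e^(−0.04·11.5)) − 14.695

29.2494 psi


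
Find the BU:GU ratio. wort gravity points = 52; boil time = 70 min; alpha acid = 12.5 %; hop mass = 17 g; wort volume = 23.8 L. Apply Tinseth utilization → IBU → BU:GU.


U = 1.65·0.000125^(GP/1000)·(1−e^(−0.04t))/4.15;  IBU = (α/100)·m·U·1000/V;  BU:GU = IBU/GP
U = 1.65·0.000125^(52/1000)·(1−e^(−0.04·70))/4.15 = 0.2340
IBU = (12.5/100)·17·0.2340·1000/23.8 = 20.8935
BU:GU = 20.8935/52

0.4018


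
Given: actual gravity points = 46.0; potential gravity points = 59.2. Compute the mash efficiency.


efficiency = actual / potential × 100
efficiency = 46.0 / 59.2 × 100

77.7027 %


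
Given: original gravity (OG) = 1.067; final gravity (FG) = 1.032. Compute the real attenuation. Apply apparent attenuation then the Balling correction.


AA = (OG−FG)/(OG−1)·100;  RA = AA·0.8192
AA = (1.067 − 1.032)/(1.067 − 1)·100 = 52.2388
RA = 52.2388·0.8192

42.7940 %


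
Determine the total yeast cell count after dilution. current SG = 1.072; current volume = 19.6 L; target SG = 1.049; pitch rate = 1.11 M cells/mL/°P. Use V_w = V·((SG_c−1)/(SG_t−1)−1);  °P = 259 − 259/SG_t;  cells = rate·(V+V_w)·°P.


V_w = 19.6·((1.072−1)/(1.049−1)−1) = 9.2000
V_final = 19.6 + 9.2000 = 28.8000
°P = 259 − 259/1.049 = 12.0982
cells = 1.11·28.8000·12.0982

386.7549 billion cells


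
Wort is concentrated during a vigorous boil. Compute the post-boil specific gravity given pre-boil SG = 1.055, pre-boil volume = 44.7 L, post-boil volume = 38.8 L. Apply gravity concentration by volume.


SG_post = 1 + (SG_pre − 1)·V_pre/V_post
pts_pre = (1.055 − 1)·1000 = 55.0000
pts_post = 55.0000·44.7/38.8 = 63.3634
SG_post = 1 + 63.3634/1000

1.0634


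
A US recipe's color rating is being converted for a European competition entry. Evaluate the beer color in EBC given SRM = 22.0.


EBC = SRM · 1.97
EBC = 22.0 · 1.97

43.3400 EBC


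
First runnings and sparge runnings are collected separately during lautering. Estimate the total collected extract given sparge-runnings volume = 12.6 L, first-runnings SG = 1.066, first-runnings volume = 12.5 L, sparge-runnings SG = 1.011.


total = Σ (SG_i − 1)·1000·V_i
first = (1.066 − 1)·1000·12.5 = 825.0000
sparge = (1.011 − 1)·1000·12.6 = 138.6000
total = 825.0000 + 138.6000

963.6000 gravity·L


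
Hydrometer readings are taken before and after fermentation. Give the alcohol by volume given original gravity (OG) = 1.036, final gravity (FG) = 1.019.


ABV = (OG − FG) · 131.25
ABV = (1.036 − 1.019) · 131.25

2.2313 % ABV


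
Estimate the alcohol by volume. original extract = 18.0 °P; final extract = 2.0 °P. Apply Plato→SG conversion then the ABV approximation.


SG = 259/(259 − P);  ABV = (OG − FG)·131.25
OG = 259/(259 − 18.0) = 1.0747
FG = 259/(259 − 2.0) = 1.0078
ABV = (1.0747 − 1.0078)·131.25

8.7815 % ABV


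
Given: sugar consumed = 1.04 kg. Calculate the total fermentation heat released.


Q = m_sugar · 590 kJ/kg
Q = 1.04 · 590

613.6000 kJ


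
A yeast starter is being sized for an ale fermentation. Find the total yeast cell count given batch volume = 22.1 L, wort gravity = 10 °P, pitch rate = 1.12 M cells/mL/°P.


cells (billions) = rate · V_L · °P
cells = 1.12 · 22.1 · 10

247.5200 billion cells


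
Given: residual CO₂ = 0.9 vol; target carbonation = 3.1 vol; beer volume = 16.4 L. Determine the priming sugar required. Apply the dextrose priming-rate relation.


sugar = (target − residual)·4.0·V
sugar = (3.1 − 0.9)·4.0·16.4

144.3200 g


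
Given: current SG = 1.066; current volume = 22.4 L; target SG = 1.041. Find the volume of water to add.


V_water = V·((SG_curr − 1)/(SG_target − 1) − 1)
V_water = 22.4·((1.066 − 1)/(1.041 − 1) − 1)

13.6585 L


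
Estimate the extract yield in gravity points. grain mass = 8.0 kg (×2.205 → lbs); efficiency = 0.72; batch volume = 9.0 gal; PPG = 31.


points = lbs × PPG × eff / vol
lbs = 8.0 × 2.205 = 17.6400
points = 17.6400 × 31 × 0.72 / 9.0

43.7472 points


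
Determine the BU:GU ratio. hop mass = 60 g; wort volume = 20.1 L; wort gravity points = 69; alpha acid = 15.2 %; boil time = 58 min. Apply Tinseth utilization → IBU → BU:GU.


U = 1.65·0.000125^(GP/1000)·(1−e^(−0.04t))/4.15;  IBU = (α/100)·m·U·1000/V;  BU:GU = IBU/GP
U = 1.65·0.000125^(69/1000)·(1−e^(−0.04·58))/4.15 = 0.1928
IBU = (15.2/100)·60·0.1928·1000/20.1 = 87.4976
BU:GU = 87.4976/69

1.2681


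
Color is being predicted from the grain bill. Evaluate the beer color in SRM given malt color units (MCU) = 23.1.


SRM = 1.4922 · MCU^0.6859
SRM = 1.4922 · 23.1^0.6859

12.8567 SRM


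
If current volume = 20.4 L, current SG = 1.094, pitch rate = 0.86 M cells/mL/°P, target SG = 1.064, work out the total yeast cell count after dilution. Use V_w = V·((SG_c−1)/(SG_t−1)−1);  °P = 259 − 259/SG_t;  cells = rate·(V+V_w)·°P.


V_w = 20.4·((1.094−1)/(1.064−1)−1) = 9.5625
V_final = 20.4 + 9.5625 = 29.9625
°P = 259 − 259/1.064 = 15.5789
cells = 0.86·29.9625·15.5789

401.4344 billion cells
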